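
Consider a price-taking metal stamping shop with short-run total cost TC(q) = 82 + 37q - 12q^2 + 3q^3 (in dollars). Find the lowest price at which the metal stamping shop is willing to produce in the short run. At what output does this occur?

The firm shuts down when price falls below the minimum of average variable cost. AVC = VC/q = 37 - 12q + 3q^2.
At the minimum of AVC, MC = AVC. MC = 37 - 24q + 9q^2; setting MC = AVC gives 6q^2 - 12q = 0, so q = 2. min AVC = 25.
The firm shuts down for any P below $25.

$25 per unit, at q = 2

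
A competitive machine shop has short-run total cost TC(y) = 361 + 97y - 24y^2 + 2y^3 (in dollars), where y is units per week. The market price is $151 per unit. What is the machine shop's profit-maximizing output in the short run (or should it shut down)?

Strip out fixed cost: VC = 97y - 24y^2 + 2y^3. Then AVC = 97 - 24y + 2y^2 and MC = 97 - 48y + 6y^2.
AVC is minimized where dAVC/dy = -24 + 4y = 0, at y = 6; min AVC = 97 - 24·6 + 2·6^2 = $25.
Because $151 ≥ $25, revenue can cover variable cost; the firm operates.
P = MC gives -54 - 48y + 6y^2 = 0, with roots -1 and 9. Take the larger (rising MC): y* = 9.
Check: AVC at y = 9 is $43 ≤ P, so revenue covers variable cost.
Profit = P·y − TC = 151·9 − 748 = $611.

Produce at y = 9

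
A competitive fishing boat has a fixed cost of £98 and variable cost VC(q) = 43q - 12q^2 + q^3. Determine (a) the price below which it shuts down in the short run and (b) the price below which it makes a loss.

Shutdown price = £7; break-even price = £22

AVC = 43 - 12q + q^2; minimized at q = 6, giving min AVC = £7. That is the shutdown price.
ATC = 98/q + 43 - 12q + q^2. Setting dATC/dq = −98/q^2 − 12 + 2q = 0 gives q = 7 (since 2·7^3 − 12·7^2 = 98).
min ATC = 98/7 + 43 − 12·7 + 7^2 = £22. That is the break-even price.
For £7 ≤ P < £22 the firm produces at a loss; below £7 it shuts down.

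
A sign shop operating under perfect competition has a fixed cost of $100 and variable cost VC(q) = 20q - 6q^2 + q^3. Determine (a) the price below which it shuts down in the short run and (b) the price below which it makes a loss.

Shutdown price = $11; break-even price = $35

Shutdown price = min AVC. AVC = 20 - 6q + q^2, with vertex at q = 3 and minimum $11.
ATC = 100/q + 20 - 6q + q^2. Setting dATC/dq = −100/q^2 − 6 + 2q = 0 gives q = 5 (since 2·5^3 − 6·5^2 = 100).
min ATC = 100/5 + 20 − 6·5 + 5^2 = $35. That is the break-even price.
For $11 ≤ P < $35 the firm produces at a loss; below $11 it shuts down.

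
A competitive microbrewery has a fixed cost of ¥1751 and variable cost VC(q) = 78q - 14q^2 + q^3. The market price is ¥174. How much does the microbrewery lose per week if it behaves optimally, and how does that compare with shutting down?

AVC = 78 - 14q + q^2; min AVC = ¥29 at q = 7. Since P = ¥174 ≥ min AVC, the firm produces.
MC = 78 - 28q + 3q^2. Setting P = MC and taking the root on the rising branch gives q* = 12.
TR = 174·12 = 2088. TC = 1751 + 648 = 2399. Profit = 2088 − 2399 = -¥311.
That loss of ¥311 beats the ¥1751 the firm would lose by shutting down; producing recovers ¥1440 of fixed cost.

Profit = -¥311 at q = 12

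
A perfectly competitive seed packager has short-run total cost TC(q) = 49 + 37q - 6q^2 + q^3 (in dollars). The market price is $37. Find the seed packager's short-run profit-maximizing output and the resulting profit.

Profit = -$17 at q = 4

AVC = 37 - 6q + q^2 has its minimum $28 at q = 3; price $37 clears that bar, so the firm operates.
MC = 37 - 12q + 3q^2. Setting P = MC and taking the root on the rising branch gives q* = 4.
TR = 37·4 = 148. TC = 49 + 116 = 165. Profit = 148 − 165 = -$17.
That loss of $17 beats the $49 the firm would lose by shutting down; producing recovers $32 of fixed cost.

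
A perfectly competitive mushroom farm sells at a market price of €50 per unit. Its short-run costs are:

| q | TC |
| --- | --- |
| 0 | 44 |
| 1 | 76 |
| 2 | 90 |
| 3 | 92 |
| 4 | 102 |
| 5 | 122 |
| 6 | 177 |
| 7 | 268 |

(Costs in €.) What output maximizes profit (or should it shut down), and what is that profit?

q = 5; profit = €128

Profit at each row (π = 50q − TC): q=0: -44; q=1: -26; q=2: 10; q=3: 58; q=4: 98; q=5: 128; q=6: 123; q=7: 82.
Profit is maximized at q = 5. AVC there is 78/5 = €15.60 ≤ P, so producing beats shutting down (which would give -€44).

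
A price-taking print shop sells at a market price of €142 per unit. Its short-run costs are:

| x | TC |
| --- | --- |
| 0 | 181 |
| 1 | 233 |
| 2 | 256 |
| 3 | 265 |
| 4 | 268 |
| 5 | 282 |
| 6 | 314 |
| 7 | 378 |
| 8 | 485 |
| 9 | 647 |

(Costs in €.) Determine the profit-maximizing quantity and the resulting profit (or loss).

Compute π = P·x − TC at each output: x=0: -181; x=1: -91; x=2: 28; x=3: 161; x=4: 300; x=5: 428; x=6: 538; x=7: 616; x=8: 651; x=9: 631.
Profit is maximized at x = 8. AVC there is 304/8 = €38 ≤ P, so producing beats shutting down (which would give -€181).

x = 8; profit = €651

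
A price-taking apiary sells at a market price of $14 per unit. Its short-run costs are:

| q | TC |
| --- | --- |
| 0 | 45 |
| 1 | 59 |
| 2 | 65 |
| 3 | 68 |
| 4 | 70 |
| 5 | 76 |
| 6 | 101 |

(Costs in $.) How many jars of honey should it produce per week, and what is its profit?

q = 5; profit = -$6

Profit at each row (π = 14q − TC): q=0: -45; q=1: -45; q=2: -37; q=3: -26; q=4: -14; q=5: -6; q=6: -17.
Profit is maximized at q = 5. AVC there is 31/5 = $6.20 ≤ P, so producing beats shutting down (which would give -$45).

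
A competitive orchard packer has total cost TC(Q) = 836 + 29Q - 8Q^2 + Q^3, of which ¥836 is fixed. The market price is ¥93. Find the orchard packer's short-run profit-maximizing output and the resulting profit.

Profit = -¥324 at Q = 8

AVC = 29 - 8Q + Q^2; min AVC = ¥13 at Q = 4. Since P = ¥93 ≥ min AVC, the firm produces.
With MC = 29 - 16Q + 3Q^2, P = MC on the upward-sloping part at Q* = 8.
TR = 93·8 = 744. TC = 836 + 232 = 1068. Profit = 744 − 1068 = -¥324.
Shutting down would mean losing the fixed cost of ¥836, so operating at a loss of ¥324 is better by ¥512.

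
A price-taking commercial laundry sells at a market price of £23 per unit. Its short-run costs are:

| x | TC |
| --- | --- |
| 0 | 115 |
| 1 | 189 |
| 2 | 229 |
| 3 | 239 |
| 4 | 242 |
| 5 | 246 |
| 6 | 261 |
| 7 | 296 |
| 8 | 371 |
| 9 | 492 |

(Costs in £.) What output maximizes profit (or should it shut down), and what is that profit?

x = 0 (shut down); profit = -£115

Tabulate TR − TC: x=0: -115; x=1: -166; x=2: -183; x=3: -170; x=4: -150; x=5: -131; x=6: -123; x=7: -135; x=8: -187; x=9: -285.
Profit is highest at x = 0. Equivalently, the lowest AVC in the table is 146/6 ≈ £24.33 at x = 6, and P = £23 falls below it — price never covers variable cost, so the firm shuts down and loses only its fixed cost.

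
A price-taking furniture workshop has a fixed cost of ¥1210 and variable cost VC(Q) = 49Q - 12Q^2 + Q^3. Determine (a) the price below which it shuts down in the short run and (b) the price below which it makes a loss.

AVC = 49 - 12Q + Q^2; minimized at Q = 6, giving min AVC = ¥13. That is the shutdown price.
ATC = 1210/Q + 49 - 12Q + Q^2. Setting dATC/dQ = −1210/Q^2 − 12 + 2Q = 0 gives Q = 11 (since 2·11^3 − 12·11^2 = 1210).
min ATC = 1210/11 + 49 − 12·11 + 11^2 = ¥148. That is the break-even price.
For ¥13 ≤ P < ¥148 the firm produces at a loss; below ¥13 it shuts down.

Shutdown price = ¥13; break-even price = ¥148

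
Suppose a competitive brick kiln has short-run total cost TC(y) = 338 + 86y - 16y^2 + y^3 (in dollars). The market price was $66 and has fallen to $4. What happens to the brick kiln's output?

AVC = 86 - 16y + y^2, minimized at y = 8 where min AVC = $22. MC = 86 - 32y + 3y^2.
At P = $66 ≥ min AVC, set P = MC on the rising branch: y = 10.
At P = $4 < min AVC = $22, price no longer covers variable cost at any output, so the firm shuts down: y = 0.

Output falls from 10 to 0 (the firm shuts down)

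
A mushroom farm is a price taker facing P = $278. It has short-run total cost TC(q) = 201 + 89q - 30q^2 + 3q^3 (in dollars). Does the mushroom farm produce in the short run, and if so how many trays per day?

Produce at q = 9

Variable cost is VC = 89q - 30q^2 + 3q^3, so AVC = VC/q = 89 - 30q + 3q^2 and MC = dTC/dq = 89 - 60q + 9q^2.
The AVC parabola has its vertex at q = 30/6 = 5, where AVC = 89 - 30·5 + 3·5^2 = $14.
P = $278 exceeds min AVC = $14, so the firm stays open.
Set P = MC: 278 = 89 - 60q + 9q^2 → -189 - 60q + 9q^2 = 0. The roots are q = -7/3 and q = 9; the profit-maximizing output is on the rising part of MC, so q* = 9.
Check: AVC at q = 9 is $62 ≤ P, so revenue covers variable cost.
Profit = P·q − TC = 278·9 − 759 = $1743.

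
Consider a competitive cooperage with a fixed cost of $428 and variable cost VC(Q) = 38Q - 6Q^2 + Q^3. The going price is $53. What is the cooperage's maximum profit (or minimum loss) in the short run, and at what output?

AVC = 38 - 6Q + Q^2; min AVC = $29 at Q = 3. Since P = $53 ≥ min AVC, the firm produces.
With MC = 38 - 12Q + 3Q^2, P = MC on the upward-sloping part at Q* = 5.
TR = 53·5 = 265. TC = 428 + 165 = 593. Profit = 265 − 593 = -$328.
That loss of $328 beats the $428 the firm would lose by shutting down; producing recovers $100 of fixed cost.

Profit = -$328 at Q = 5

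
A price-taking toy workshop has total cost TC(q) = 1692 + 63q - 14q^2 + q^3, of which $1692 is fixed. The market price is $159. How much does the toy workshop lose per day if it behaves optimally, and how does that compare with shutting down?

AVC = 63 - 14q + q^2; min AVC = $14 at q = 7. Since P = $159 ≥ min AVC, the firm produces.
With MC = 63 - 28q + 3q^2, P = MC on the upward-sloping part at q* = 12.
TR = 159·12 = 1908. TC = 1692 + 468 = 2160. Profit = 1908 − 2160 = -$252.
Shutting down would mean losing the fixed cost of $1692, so operating at a loss of $252 is better by $1440.

Profit = -$252 at q = 12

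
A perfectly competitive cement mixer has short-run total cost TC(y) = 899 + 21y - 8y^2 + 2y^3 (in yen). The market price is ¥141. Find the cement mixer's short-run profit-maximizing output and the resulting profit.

AVC = 21 - 8y + 2y^2 has its minimum ¥13 at y = 2; price ¥141 clears that bar, so the firm operates.
MC = 21 - 16y + 6y^2. Setting P = MC and taking the root on the rising branch gives y* = 6.
TR = 141·6 = 846. TC = 899 + 270 = 1169. Profit = 846 − 1169 = -¥323.
Shutting down would mean losing the fixed cost of ¥899, so operating at a loss of ¥323 is better by ¥576.

Profit = -¥323 at y = 6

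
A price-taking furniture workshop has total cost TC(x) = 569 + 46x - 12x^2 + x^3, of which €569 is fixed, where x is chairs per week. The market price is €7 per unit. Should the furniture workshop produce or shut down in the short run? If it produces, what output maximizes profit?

From TC, MC = TC'(x) = 46 - 24x + 3x^2 and AVC = VC/x = 46 - 12x + x^2.
AVC hits its minimum where MC = AVC, at x = 6, giving min AVC = 46 - 12·6 + 6^2 = €10.
Since P = €7 < min AVC = €10, price fails to cover variable cost at any output.
The firm minimizes its loss by shutting down and losing only its fixed cost of €569.

Shut down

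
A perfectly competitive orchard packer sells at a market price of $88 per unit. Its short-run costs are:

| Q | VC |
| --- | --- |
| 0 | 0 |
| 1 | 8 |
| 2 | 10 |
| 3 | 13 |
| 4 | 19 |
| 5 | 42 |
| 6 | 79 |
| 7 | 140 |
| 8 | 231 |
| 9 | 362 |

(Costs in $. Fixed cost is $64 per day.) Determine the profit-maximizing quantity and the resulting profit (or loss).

Tabulate TR − TC: Q=0: -64; Q=1: 16; Q=2: 102; Q=3: 187; Q=4: 269; Q=5: 334; Q=6: 385; Q=7: 412; Q=8: 409; Q=9: 366.
Profit is maximized at Q = 7. AVC there is 140/7 = $20 ≤ P, so producing beats shutting down (which would give -$64).

Q = 7; profit = $412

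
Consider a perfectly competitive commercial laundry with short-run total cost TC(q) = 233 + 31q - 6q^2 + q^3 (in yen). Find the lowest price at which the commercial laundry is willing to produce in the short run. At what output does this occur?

The firm shuts down when price falls below the minimum of average variable cost. AVC = VC/q = 31 - 6q + q^2.
dAVC/dq = -6 + 2q = 0 gives q = 3. min AVC = 31 - 6·3 + 3^2 = 22.
For P < ¥22 the firm produces nothing.

¥22 per unit, at q = 3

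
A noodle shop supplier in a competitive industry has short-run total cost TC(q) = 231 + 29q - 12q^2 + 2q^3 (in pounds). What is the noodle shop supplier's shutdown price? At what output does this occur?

The shutdown price is the minimum of AVC. VC = 29q - 12q^2 + 2q^3, so AVC = 29 - 12q + 2q^2.
dAVC/dq = -12 + 4q = 0 gives q = 3. min AVC = 29 - 12·3 + 2·3^2 = 11.
The firm shuts down for any P below £11.

£11 per unit, at q = 3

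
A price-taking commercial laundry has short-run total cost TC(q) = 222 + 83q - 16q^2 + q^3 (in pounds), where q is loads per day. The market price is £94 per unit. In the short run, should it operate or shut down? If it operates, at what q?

Produce at q = 11

From TC, MC = TC'(q) = 83 - 32q + 3q^2 and AVC = VC/q = 83 - 16q + q^2.
AVC hits its minimum where MC = AVC, at q = 8, giving min AVC = 83 - 16·8 + 8^2 = £19.
P = £94 exceeds min AVC = £19, so the firm stays open.
P = MC gives -11 - 32q + 3q^2 = 0, with roots -1/3 and 11. Take the larger (rising MC): q* = 11.
Check: AVC at q = 11 is £28 ≤ P, so revenue covers variable cost.
Profit = P·q − TC = 94·11 − 530 = £504.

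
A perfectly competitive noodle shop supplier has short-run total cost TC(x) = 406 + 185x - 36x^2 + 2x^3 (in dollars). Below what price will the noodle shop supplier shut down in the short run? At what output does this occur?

$23 per unit, at x = 9

The shutdown price is the minimum of AVC. VC = 185x - 36x^2 + 2x^3, so AVC = 185 - 36x + 2x^2.
At the minimum of AVC, MC = AVC. MC = 185 - 72x + 6x^2; setting MC = AVC gives 4x^2 - 36x = 0, so x = 9. min AVC = 23.
So the shutdown price is $23.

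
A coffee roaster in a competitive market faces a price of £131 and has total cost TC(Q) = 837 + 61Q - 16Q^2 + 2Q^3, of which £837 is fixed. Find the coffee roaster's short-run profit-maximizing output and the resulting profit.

AVC = 61 - 16Q + 2Q^2 has its minimum £29 at Q = 4; price £131 clears that bar, so the firm operates.
With MC = 61 - 32Q + 6Q^2, P = MC on the upward-sloping part at Q* = 7.
TR = 131·7 = 917. TC = 837 + 329 = 1166. Profit = 917 − 1166 = -£249.
That loss of £249 beats the £837 the firm would lose by shutting down; producing recovers £588 of fixed cost.

Profit = -£249 at Q = 7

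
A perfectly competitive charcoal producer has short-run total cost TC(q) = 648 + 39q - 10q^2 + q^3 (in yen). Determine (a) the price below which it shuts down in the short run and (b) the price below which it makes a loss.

Shutdown price = ¥14; break-even price = ¥102

Shutdown price = min AVC. AVC = 39 - 10q + q^2, with vertex at q = 5 and minimum ¥14.
ATC = 648/q + 39 - 10q + q^2. Setting dATC/dq = −648/q^2 − 10 + 2q = 0 gives q = 9 (since 2·9^3 − 10·9^2 = 648).
min ATC = 648/9 + 39 − 10·9 + 9^2 = ¥102. That is the break-even price.
For ¥14 ≤ P < ¥102 the firm produces at a loss; below ¥14 it shuts down.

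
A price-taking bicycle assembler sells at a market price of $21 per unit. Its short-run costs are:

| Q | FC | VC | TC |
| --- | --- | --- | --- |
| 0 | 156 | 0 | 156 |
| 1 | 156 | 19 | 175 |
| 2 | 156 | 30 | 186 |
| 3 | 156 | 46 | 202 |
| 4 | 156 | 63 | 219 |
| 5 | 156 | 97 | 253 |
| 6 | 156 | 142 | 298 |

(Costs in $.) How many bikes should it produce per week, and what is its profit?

Tabulate TR − TC: Q=0: -156; Q=1: -154; Q=2: -144; Q=3: -139; Q=4: -135; Q=5: -148; Q=6: -172.
Profit is maximized at Q = 4. AVC there is 63/4 = $15.75 ≤ P, so producing beats shutting down (which would give -$156).

Q = 4; profit = -$135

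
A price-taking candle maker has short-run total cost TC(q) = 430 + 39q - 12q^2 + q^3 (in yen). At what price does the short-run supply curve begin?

Short-run supply begins at min AVC. From VC = 39q - 12q^2 + q^3, AVC = 39 - 12q + q^2.
dAVC/dq = -12 + 2q = 0 gives q = 6. min AVC = 39 - 12·6 + 6^2 = 3.
For P < ¥3 the firm produces nothing.

¥3 per unit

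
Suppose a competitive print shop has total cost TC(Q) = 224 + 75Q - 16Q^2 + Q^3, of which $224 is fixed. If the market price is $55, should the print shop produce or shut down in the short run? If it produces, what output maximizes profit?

Produce at Q = 10

Variable cost is VC = 75Q - 16Q^2 + Q^3, so AVC = VC/Q = 75 - 16Q + Q^2 and MC = dTC/dQ = 75 - 32Q + 3Q^2.
The AVC parabola has its vertex at Q = 16/2 = 8, where AVC = 75 - 16·8 + 8^2 = $11.
Because $55 ≥ $11, revenue can cover variable cost; the firm operates.
Solving P = MC: 20 - 32Q + 3Q^2 = 0 ⇒ Q = 2/3 or 10. On the upward-sloping branch, Q* = 10.
Check: AVC at Q = 10 is $15 ≤ P, so revenue covers variable cost.
Profit = P·Q − TC = 55·10 − 374 = $176.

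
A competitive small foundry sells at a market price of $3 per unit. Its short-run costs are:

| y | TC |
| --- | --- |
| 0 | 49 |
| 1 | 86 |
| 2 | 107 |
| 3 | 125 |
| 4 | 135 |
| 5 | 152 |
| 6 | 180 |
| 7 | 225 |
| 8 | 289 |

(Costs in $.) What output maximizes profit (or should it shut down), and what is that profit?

Profit at each row (π = 3y − TC): y=0: -49; y=1: -83; y=2: -101; y=3: -116; y=4: -123; y=5: -137; y=6: -162; y=7: -204; y=8: -265.
Profit is highest at y = 0. Equivalently, the lowest AVC in the table is 103/5 ≈ $20.60 at y = 5, and P = $3 falls below it — price never covers variable cost, so the firm shuts down and loses only its fixed cost.

y = 0 (shut down); profit = -$49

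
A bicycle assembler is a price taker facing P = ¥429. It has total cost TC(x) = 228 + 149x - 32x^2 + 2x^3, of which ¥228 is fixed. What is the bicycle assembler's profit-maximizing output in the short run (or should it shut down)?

Strip out fixed cost: VC = 149x - 32x^2 + 2x^3. Then AVC = 149 - 32x + 2x^2 and MC = 149 - 64x + 6x^2.
AVC hits its minimum where MC = AVC, at x = 8, giving min AVC = 149 - 32·8 + 2·8^2 = ¥21.
Since P = ¥429 ≥ min AVC = ¥21, price covers variable cost and the firm should produce.
Solving P = MC: -280 - 64x + 6x^2 = 0 ⇒ x = -10/3 or 14. On the upward-sloping branch, x* = 14.
Check: AVC at x = 14 is ¥93 ≤ P, so revenue covers variable cost.
Profit = P·x − TC = 429·14 − 1530 = ¥4476.

Produce at x = 14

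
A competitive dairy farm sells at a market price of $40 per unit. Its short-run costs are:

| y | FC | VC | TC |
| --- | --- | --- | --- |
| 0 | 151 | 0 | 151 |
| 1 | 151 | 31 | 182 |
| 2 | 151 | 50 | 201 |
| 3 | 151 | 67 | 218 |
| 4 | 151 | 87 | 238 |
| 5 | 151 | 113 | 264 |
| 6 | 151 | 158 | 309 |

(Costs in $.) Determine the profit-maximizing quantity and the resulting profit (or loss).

y = 5; profit = -$64

Compute π = P·y − TC at each output: y=0: -151; y=1: -142; y=2: -121; y=3: -98; y=4: -78; y=5: -64; y=6: -69.
Profit is maximized at y = 5. AVC there is 113/5 = $22.60 ≤ P, so producing beats shutting down (which would give -$151).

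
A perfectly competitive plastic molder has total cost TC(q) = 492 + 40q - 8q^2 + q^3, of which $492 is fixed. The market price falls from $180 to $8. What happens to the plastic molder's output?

AVC = 40 - 8q + q^2, minimized at q = 4 where min AVC = $24. MC = 40 - 16q + 3q^2.
At P = $180 ≥ min AVC, set P = MC on the rising branch: q = 10.
At P = $8 < min AVC = $24, price no longer covers variable cost at any output, so the firm shuts down: q = 0.

Output falls from 10 to 0 (the firm shuts down)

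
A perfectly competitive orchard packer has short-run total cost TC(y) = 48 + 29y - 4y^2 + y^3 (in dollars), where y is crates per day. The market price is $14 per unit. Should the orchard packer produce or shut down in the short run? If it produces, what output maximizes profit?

Strip out fixed cost: VC = 29y - 4y^2 + y^3. Then AVC = 29 - 4y + y^2 and MC = 29 - 8y + 3y^2.
The AVC parabola has its vertex at y = 4/2 = 2, where AVC = 29 - 4·2 + 2^2 = $25.
P = $14 lies below min AVC = $25; no output level covers variable cost.
The firm minimizes its loss by shutting down and losing only its fixed cost of $48.

Shut down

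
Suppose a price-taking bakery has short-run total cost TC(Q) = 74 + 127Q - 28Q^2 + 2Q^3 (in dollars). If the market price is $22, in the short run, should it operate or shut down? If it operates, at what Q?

Shut down

From TC, MC = TC'(Q) = 127 - 56Q + 6Q^2 and AVC = VC/Q = 127 - 28Q + 2Q^2.
AVC hits its minimum where MC = AVC, at Q = 7, giving min AVC = 127 - 28·7 + 2·7^2 = $29.
Since P = $22 < min AVC = $29, price fails to cover variable cost at any output.
Shutting down limits the loss to fixed cost, $74.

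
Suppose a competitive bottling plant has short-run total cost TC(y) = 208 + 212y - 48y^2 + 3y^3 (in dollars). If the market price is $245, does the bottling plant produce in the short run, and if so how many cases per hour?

Produce at y = 11

Strip out fixed cost: VC = 212y - 48y^2 + 3y^3. Then AVC = 212 - 48y + 3y^2 and MC = 212 - 96y + 9y^2.
The AVC parabola has its vertex at y = 48/6 = 8, where AVC = 212 - 48·8 + 3·8^2 = $20.
Because $245 ≥ $20, revenue can cover variable cost; the firm operates.
P = MC gives -33 - 96y + 9y^2 = 0, with roots -1/3 and 11. Take the larger (rising MC): y* = 11.
Check: AVC at y = 11 is $47 ≤ P, so revenue covers variable cost.
Profit = P·y − TC = 245·11 − 725 = $1970.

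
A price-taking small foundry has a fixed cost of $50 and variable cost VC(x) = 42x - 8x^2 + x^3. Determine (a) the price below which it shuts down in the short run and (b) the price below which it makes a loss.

Shutdown price = min AVC. AVC = 42 - 8x + x^2, with vertex at x = 4 and minimum $26.
ATC = 50/x + 42 - 8x + x^2. Setting dATC/dx = −50/x^2 − 8 + 2x = 0 gives x = 5 (since 2·5^3 − 8·5^2 = 50).
min ATC = 50/5 + 42 − 8·5 + 5^2 = $37. That is the break-even price.
For $26 ≤ P < $37 the firm produces at a loss; below $26 it shuts down.

Shutdown price = $26; break-even price = $37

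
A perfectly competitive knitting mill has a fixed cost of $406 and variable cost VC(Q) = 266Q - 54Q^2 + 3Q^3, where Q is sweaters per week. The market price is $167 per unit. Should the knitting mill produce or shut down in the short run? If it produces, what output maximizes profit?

Variable cost is VC = 266Q - 54Q^2 + 3Q^3, so AVC = VC/Q = 266 - 54Q + 3Q^2 and MC = dTC/dQ = 266 - 108Q + 9Q^2.
The AVC parabola has its vertex at Q = 54/6 = 9, where AVC = 266 - 54·9 + 3·9^2 = $23.
P = $167 exceeds min AVC = $23, so the firm stays open.
Set P = MC: 167 = 266 - 108Q + 9Q^2 → 99 - 108Q + 9Q^2 = 0. The roots are Q = 1 and Q = 11; the profit-maximizing output is on the rising part of MC, so Q* = 11.
Check: AVC at Q = 11 is $35 ≤ P, so revenue covers variable cost.
Profit = P·Q − TC = 167·11 − 791 = $1046.

Produce at Q = 11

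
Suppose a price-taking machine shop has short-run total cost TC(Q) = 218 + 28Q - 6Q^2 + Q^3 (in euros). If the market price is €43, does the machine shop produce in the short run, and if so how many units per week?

Variable cost is VC = 28Q - 6Q^2 + Q^3, so AVC = VC/Q = 28 - 6Q + Q^2 and MC = dTC/dQ = 28 - 12Q + 3Q^2.
The AVC parabola has its vertex at Q = 6/2 = 3, where AVC = 28 - 6·3 + 3^2 = €19.
Since P = €43 ≥ min AVC = €19, price covers variable cost and the firm should produce.
Solving P = MC: -15 - 12Q + 3Q^2 = 0 ⇒ Q = -1 or 5. On the upward-sloping branch, Q* = 5.
Check: AVC at Q = 5 is €23 ≤ P, so revenue covers variable cost.
Profit = P·Q − TC = 43·5 − 333 = -€118, a loss, but smaller than the €218 fixed cost the firm would lose by shutting down.

Produce at Q = 5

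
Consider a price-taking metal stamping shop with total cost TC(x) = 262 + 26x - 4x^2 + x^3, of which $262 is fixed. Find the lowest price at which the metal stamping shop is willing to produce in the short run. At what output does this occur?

$22 per unit, at x = 2

The firm shuts down when price falls below the minimum of average variable cost. AVC = VC/x = 26 - 4x + x^2.
dAVC/dx = -4 + 2x = 0 gives x = 2. min AVC = 26 - 4·2 + 2^2 = 22.
So the shutdown price is $22.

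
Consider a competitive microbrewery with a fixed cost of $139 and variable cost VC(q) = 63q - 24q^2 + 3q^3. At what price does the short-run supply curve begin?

The shutdown price is the minimum of AVC. VC = 63q - 24q^2 + 3q^3, so AVC = 63 - 24q + 3q^2.
dAVC/dq = -24 + 6q = 0 gives q = 4. min AVC = 63 - 24·4 + 3·4^2 = 15.
So the shutdown price is $15.

$15 per unit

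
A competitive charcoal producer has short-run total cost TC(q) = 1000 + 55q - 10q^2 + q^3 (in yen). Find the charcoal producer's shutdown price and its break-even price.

Shutdown price = ¥30; break-even price = ¥155

Shutdown price = min AVC. AVC = 55 - 10q + q^2, with vertex at q = 5 and minimum ¥30.
ATC = 1000/q + 55 - 10q + q^2. Setting dATC/dq = −1000/q^2 − 10 + 2q = 0 gives q = 10 (since 2·10^3 − 10·10^2 = 1000).
min ATC = 1000/10 + 55 − 10·10 + 10^2 = ¥155. That is the break-even price.
Between these two prices the firm operates at a loss; above ¥155 it earns a profit.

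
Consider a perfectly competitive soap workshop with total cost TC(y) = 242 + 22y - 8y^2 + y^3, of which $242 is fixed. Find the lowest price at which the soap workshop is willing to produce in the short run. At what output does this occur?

The firm shuts down when price falls below the minimum of average variable cost. AVC = VC/y = 22 - 8y + y^2.
dAVC/dy = -8 + 2y = 0 gives y = 4. min AVC = 22 - 8·4 + 4^2 = 6.
For P < $6 the firm produces nothing.

$6 per unit, at y = 4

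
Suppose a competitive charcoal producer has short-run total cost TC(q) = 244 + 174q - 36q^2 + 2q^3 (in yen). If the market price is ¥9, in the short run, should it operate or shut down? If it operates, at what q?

Strip out fixed cost: VC = 174q - 36q^2 + 2q^3. Then AVC = 174 - 36q + 2q^2 and MC = 174 - 72q + 6q^2.
The AVC parabola has its vertex at q = 36/4 = 9, where AVC = 174 - 36·9 + 2·9^2 = ¥12.
Since P = ¥9 < min AVC = ¥12, price fails to cover variable cost at any output.
Shutting down limits the loss to fixed cost, ¥244.

Shut down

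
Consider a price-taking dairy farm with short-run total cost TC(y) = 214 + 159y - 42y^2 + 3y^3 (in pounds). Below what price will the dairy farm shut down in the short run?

Short-run supply begins at min AVC. From VC = 159y - 42y^2 + 3y^3, AVC = 159 - 42y + 3y^2.
At the minimum of AVC, MC = AVC. MC = 159 - 84y + 9y^2; setting MC = AVC gives 6y^2 - 42y = 0, so y = 7. min AVC = 12.
So the shutdown price is £12.

£12 per unit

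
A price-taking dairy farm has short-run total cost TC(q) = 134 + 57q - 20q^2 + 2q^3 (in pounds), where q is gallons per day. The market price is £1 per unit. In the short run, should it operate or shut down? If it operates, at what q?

Strip out fixed cost: VC = 57q - 20q^2 + 2q^3. Then AVC = 57 - 20q + 2q^2 and MC = 57 - 40q + 6q^2.
AVC is minimized where dAVC/dq = -20 + 4q = 0, at q = 5; min AVC = 57 - 20·5 + 2·5^2 = £7.
P = £1 lies below min AVC = £7; no output level covers variable cost.
Best response: produce nothing and absorb the £134 fixed cost.

Shut down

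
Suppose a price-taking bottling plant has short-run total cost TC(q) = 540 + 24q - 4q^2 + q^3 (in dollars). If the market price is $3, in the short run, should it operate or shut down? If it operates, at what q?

Shut down

From TC, MC = TC'(q) = 24 - 8q + 3q^2 and AVC = VC/q = 24 - 4q + q^2.
The AVC parabola has its vertex at q = 4/2 = 2, where AVC = 24 - 4·2 + 2^2 = $20.
P = $3 lies below min AVC = $20; no output level covers variable cost.
Best response: produce nothing and absorb the $540 fixed cost.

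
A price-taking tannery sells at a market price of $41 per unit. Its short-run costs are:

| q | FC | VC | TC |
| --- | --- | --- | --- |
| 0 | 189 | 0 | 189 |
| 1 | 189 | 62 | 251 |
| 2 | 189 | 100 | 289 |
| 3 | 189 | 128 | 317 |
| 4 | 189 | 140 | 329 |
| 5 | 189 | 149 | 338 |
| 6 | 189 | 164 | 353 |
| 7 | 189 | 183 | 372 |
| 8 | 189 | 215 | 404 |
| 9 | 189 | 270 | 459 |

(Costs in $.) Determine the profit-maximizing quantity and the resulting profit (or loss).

q = 8; profit = -$76

Compute π = P·q − TC at each output: q=0: -189; q=1: -210; q=2: -207; q=3: -194; q=4: -165; q=5: -133; q=6: -107; q=7: -85; q=8: -76; q=9: -90.
Profit is maximized at q = 8. AVC there is 215/8 = $26.88 ≤ P, so producing beats shutting down (which would give -$189).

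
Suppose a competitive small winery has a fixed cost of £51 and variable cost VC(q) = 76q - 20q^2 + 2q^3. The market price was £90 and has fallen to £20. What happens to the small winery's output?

AVC = 76 - 20q + 2q^2, minimized at q = 5 where min AVC = £26. MC = 76 - 40q + 6q^2.
With P = £90 above the shutdown price, P = MC gives q = 7.
At P = £20 < min AVC = £26, price no longer covers variable cost at any output, so the firm shuts down: q = 0.

Output falls from 7 to 0 (the firm shuts down)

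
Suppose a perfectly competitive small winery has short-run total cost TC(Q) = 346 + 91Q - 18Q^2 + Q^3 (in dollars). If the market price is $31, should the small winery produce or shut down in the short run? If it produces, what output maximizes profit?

Variable cost is VC = 91Q - 18Q^2 + Q^3, so AVC = VC/Q = 91 - 18Q + Q^2 and MC = dTC/dQ = 91 - 36Q + 3Q^2.
AVC hits its minimum where MC = AVC, at Q = 9, giving min AVC = 91 - 18·9 + 9^2 = $10.
Since P = $31 ≥ min AVC = $10, price covers variable cost and the firm should produce.
Solving P = MC: 60 - 36Q + 3Q^2 = 0 ⇒ Q = 2 or 10. On the upward-sloping branch, Q* = 10.
Check: AVC at Q = 10 is $11 ≤ P, so revenue covers variable cost.
Profit = P·Q − TC = 31·10 − 456 = -$146, a loss, but smaller than the $346 fixed cost the firm would lose by shutting down.

Produce at Q = 10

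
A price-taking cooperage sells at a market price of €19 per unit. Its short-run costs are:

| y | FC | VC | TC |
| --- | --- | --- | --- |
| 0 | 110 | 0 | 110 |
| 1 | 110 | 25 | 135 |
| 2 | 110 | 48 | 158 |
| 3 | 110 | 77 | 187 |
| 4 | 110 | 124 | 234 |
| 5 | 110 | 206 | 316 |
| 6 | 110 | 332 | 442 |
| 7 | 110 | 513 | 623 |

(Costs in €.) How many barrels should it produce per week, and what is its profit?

Compute π = P·y − TC at each output: y=0: -110; y=1: -116; y=2: -120; y=3: -130; y=4: -158; y=5: -221; y=6: -328; y=7: -490.
Profit is highest at y = 0. Equivalently, the lowest AVC in the table is 48/2 ≈ €24 at y = 2, and P = €19 falls below it — price never covers variable cost, so the firm shuts down and loses only its fixed cost.

y = 0 (shut down); profit = -€110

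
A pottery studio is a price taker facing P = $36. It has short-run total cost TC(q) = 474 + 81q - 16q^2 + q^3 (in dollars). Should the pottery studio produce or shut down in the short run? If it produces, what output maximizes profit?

From TC, MC = TC'(q) = 81 - 32q + 3q^2 and AVC = VC/q = 81 - 16q + q^2.
AVC is minimized where dAVC/dq = -16 + 2q = 0, at q = 8; min AVC = 81 - 16·8 + 8^2 = $17.
P = $36 exceeds min AVC = $17, so the firm stays open.
P = MC gives 45 - 32q + 3q^2 = 0, with roots 5/3 and 9. Take the larger (rising MC): q* = 9.
Check: AVC at q = 9 is $18 ≤ P, so revenue covers variable cost.
Profit = P·q − TC = 36·9 − 636 = -$312, a loss, but smaller than the $474 fixed cost the firm would lose by shutting down.

Produce at q = 9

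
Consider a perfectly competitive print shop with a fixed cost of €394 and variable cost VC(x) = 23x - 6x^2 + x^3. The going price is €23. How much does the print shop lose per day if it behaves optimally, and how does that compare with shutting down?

AVC = 23 - 6x + x^2; min AVC = €14 at x = 3. Since P = €23 ≥ min AVC, the firm produces.
With MC = 23 - 12x + 3x^2, P = MC on the upward-sloping part at x* = 4.
TR = 23·4 = 92. TC = 394 + 60 = 454. Profit = 92 − 454 = -€362.
By producing, the firm covers all variable cost plus €32 of fixed cost; shutting down would lose the full €394.

Profit = -€362 at x = 4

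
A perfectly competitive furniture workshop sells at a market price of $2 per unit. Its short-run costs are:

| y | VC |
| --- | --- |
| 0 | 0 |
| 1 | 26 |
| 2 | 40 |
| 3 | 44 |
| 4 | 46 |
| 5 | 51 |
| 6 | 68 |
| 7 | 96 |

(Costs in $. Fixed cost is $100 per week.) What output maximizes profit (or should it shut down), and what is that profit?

y = 0 (shut down); profit = -$100

Compute π = P·y − TC at each output: y=0: -100; y=1: -124; y=2: -136; y=3: -138; y=4: -138; y=5: -141; y=6: -156; y=7: -182.
Profit is highest at y = 0. Equivalently, the lowest AVC in the table is 51/5 ≈ $10.20 at y = 5, and P = $2 falls below it — price never covers variable cost, so the firm shuts down and loses only its fixed cost.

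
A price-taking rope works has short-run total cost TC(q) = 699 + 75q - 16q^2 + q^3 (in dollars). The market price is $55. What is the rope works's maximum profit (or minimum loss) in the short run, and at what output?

Profit = -$299 at q = 10

AVC = 75 - 16q + q^2 has its minimum $11 at q = 8; price $55 clears that bar, so the firm operates.
MC = 75 - 32q + 3q^2. Setting P = MC and taking the root on the rising branch gives q* = 10.
TR = 55·10 = 550. TC = 699 + 150 = 849. Profit = 550 − 849 = -$299.
That loss of $299 beats the $699 the firm would lose by shutting down; producing recovers $400 of fixed cost.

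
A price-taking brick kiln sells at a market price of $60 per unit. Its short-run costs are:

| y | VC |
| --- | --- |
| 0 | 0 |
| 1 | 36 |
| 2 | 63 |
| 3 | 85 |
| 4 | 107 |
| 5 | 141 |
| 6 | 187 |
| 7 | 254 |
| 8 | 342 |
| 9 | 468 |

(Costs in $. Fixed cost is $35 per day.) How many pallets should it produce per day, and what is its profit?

y = 6; profit = $138

Compute π = P·y − TC at each output: y=0: -35; y=1: -11; y=2: 22; y=3: 60; y=4: 98; y=5: 124; y=6: 138; y=7: 131; y=8: 103; y=9: 37.
Profit is maximized at y = 6. AVC there is 187/6 = $31.17 ≤ P, so producing beats shutting down (which would give -$35).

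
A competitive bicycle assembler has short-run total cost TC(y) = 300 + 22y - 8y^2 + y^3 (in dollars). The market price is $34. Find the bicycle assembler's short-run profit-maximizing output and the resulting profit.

AVC = 22 - 8y + y^2; min AVC = $6 at y = 4. Since P = $34 ≥ min AVC, the firm produces.
With MC = 22 - 16y + 3y^2, P = MC on the upward-sloping part at y* = 6.
TR = 34·6 = 204. TC = 300 + 60 = 360. Profit = 204 − 360 = -$156.
That loss of $156 beats the $300 the firm would lose by shutting down; producing recovers $144 of fixed cost.

Profit = -$156 at y = 6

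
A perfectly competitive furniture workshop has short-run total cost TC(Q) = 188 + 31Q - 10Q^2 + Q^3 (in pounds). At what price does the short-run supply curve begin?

The shutdown price is the minimum of AVC. VC = 31Q - 10Q^2 + Q^3, so AVC = 31 - 10Q + Q^2.
dAVC/dQ = -10 + 2Q = 0 gives Q = 5. min AVC = 31 - 10·5 + 5^2 = 6.
So the shutdown price is £6.

£6 per unit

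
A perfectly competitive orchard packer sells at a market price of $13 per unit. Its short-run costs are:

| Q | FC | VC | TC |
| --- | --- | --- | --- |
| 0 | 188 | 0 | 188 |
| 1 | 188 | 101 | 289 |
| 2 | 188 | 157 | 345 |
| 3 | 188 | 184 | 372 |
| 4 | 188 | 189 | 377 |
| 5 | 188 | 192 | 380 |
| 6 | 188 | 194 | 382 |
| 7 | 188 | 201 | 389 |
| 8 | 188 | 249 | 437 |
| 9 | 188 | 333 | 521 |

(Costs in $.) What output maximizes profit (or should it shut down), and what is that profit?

Compute π = P·Q − TC at each output: Q=0: -188; Q=1: -276; Q=2: -319; Q=3: -333; Q=4: -325; Q=5: -315; Q=6: -304; Q=7: -298; Q=8: -333; Q=9: -404.
Profit is highest at Q = 0. Equivalently, the lowest AVC in the table is 201/7 ≈ $28.71 at Q = 7, and P = $13 falls below it — price never covers variable cost, so the firm shuts down and loses only its fixed cost.

Q = 0 (shut down); profit = -$188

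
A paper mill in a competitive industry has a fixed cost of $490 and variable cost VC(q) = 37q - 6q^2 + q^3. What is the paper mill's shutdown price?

The firm shuts down when price falls below the minimum of average variable cost. AVC = VC/q = 37 - 6q + q^2.
At the minimum of AVC, MC = AVC. MC = 37 - 12q + 3q^2; setting MC = AVC gives 2q^2 - 6q = 0, so q = 3. min AVC = 28.
So the shutdown price is $28.

$28 per unit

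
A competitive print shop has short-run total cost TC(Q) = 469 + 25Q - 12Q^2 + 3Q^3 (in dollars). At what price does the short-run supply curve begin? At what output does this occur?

$13 per unit, at Q = 2

Short-run supply begins at min AVC. From VC = 25Q - 12Q^2 + 3Q^3, AVC = 25 - 12Q + 3Q^2.
dAVC/dQ = -12 + 6Q = 0 gives Q = 2. min AVC = 25 - 12·2 + 3·2^2 = 13.
The firm shuts down for any P below $13.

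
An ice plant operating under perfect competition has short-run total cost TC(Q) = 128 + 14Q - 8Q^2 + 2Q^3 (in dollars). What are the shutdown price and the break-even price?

Shutdown price = $6; break-even price = $46

Shutdown price = min AVC. AVC = 14 - 8Q + 2Q^2, with vertex at Q = 2 and minimum $6.
ATC = 128/Q + 14 - 8Q + 2Q^2. Setting dATC/dQ = −128/Q^2 − 8 + 4Q = 0 gives Q = 4 (since 4·4^3 − 8·4^2 = 128).
min ATC = 128/4 + 14 − 8·4 + 2·4^2 = $46. That is the break-even price.
For $6 ≤ P < $46 the firm produces at a loss; below $6 it shuts down.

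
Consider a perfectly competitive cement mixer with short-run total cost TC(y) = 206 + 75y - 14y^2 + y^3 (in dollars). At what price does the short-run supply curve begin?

The firm shuts down when price falls below the minimum of average variable cost. AVC = VC/y = 75 - 14y + y^2.
At the minimum of AVC, MC = AVC. MC = 75 - 28y + 3y^2; setting MC = AVC gives 2y^2 - 14y = 0, so y = 7. min AVC = 26.
For P < $26 the firm produces nothing.

$26 per unit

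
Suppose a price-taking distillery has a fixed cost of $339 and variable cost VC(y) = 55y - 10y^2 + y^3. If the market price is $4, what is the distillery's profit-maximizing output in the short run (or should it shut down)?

From TC, MC = TC'(y) = 55 - 20y + 3y^2 and AVC = VC/y = 55 - 10y + y^2.
AVC is minimized where dAVC/dy = -10 + 2y = 0, at y = 5; min AVC = 55 - 10·5 + 5^2 = $30.
P = $4 lies below min AVC = $30; no output level covers variable cost.
Shutting down limits the loss to fixed cost, $339.

Shut down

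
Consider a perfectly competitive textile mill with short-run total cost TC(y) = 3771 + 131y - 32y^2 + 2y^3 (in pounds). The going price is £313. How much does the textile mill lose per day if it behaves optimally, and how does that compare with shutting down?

Profit = -£391 at y = 13

AVC = 131 - 32y + 2y^2; min AVC = £3 at y = 8. Since P = £313 ≥ min AVC, the firm produces.
With MC = 131 - 64y + 6y^2, P = MC on the upward-sloping part at y* = 13.
TR = 313·13 = 4069. TC = 3771 + 689 = 4460. Profit = 4069 − 4460 = -£391.
That loss of £391 beats the £3771 the firm would lose by shutting down; producing recovers £3380 of fixed cost.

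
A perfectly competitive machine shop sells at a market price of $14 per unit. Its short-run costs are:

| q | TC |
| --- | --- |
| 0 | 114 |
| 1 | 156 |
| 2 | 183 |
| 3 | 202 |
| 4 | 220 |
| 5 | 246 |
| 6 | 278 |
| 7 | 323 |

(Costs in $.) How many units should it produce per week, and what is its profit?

q = 0 (shut down); profit = -$114

Tabulate TR − TC: q=0: -114; q=1: -142; q=2: -155; q=3: -160; q=4: -164; q=5: -176; q=6: -194; q=7: -225.
Profit is highest at q = 0. Equivalently, the lowest AVC in the table is 132/5 ≈ $26.40 at q = 5, and P = $14 falls below it — price never covers variable cost, so the firm shuts down and loses only its fixed cost.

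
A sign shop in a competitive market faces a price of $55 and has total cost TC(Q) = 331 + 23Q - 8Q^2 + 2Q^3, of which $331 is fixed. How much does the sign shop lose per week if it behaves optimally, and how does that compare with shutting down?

AVC = 23 - 8Q + 2Q^2 has its minimum $15 at Q = 2; price $55 clears that bar, so the firm operates.
MC = 23 - 16Q + 6Q^2. Setting P = MC and taking the root on the rising branch gives Q* = 4.
TR = 55·4 = 220. TC = 331 + 92 = 423. Profit = 220 − 423 = -$203.
That loss of $203 beats the $331 the firm would lose by shutting down; producing recovers $128 of fixed cost.

Profit = -$203 at Q = 4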